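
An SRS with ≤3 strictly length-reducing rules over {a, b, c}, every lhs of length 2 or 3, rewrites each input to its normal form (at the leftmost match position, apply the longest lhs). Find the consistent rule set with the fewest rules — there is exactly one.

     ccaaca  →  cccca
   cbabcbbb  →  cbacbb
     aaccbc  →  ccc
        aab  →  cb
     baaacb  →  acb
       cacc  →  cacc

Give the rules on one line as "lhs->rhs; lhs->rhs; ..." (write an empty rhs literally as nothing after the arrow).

aa->c; bc->; bcb->c

  | ccaaca => cccca
  | cbabcbbb => cbacbb
  | aaccbc => cccbc => ccc
  | aab => cb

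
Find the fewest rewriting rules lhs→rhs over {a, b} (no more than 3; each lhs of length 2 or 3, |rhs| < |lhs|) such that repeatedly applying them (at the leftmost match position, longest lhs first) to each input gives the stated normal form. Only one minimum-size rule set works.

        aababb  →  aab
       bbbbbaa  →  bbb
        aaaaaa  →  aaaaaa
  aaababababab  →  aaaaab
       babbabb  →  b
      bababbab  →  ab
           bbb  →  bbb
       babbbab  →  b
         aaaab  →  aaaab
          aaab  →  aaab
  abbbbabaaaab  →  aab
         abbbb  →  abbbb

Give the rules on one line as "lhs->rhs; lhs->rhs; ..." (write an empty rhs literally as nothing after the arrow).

  | aababb => aab
  | bbbbbaa => bbbba => bbb
  | aaaaaa
  | aaababababab => aaaababab => aaaaab

ba->; bab->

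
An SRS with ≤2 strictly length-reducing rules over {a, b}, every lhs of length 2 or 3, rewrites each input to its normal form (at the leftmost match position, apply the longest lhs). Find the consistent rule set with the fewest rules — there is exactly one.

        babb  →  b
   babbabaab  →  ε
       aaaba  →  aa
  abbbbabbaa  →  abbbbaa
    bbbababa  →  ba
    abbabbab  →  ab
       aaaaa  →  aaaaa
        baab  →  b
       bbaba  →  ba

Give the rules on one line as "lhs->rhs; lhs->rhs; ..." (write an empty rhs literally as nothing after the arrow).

  | babb => b
  | babbabaab => babaab => aab => ε
  | aaaba => aa
  | abbbbabbaa => abbbbaa

aab->; bab->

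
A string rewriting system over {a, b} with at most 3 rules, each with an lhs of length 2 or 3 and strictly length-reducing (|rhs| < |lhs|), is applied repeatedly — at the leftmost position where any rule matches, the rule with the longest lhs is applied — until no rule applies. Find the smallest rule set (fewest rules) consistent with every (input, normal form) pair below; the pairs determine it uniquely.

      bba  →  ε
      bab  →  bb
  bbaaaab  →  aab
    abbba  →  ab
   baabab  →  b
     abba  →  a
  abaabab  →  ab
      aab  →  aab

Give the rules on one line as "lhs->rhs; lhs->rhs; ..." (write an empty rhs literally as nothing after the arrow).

aaa->aa; ba->b; bba->

  | bba => ε
  | bab => bb
  | bbaaaab => aaab => aab
  | abbba => ab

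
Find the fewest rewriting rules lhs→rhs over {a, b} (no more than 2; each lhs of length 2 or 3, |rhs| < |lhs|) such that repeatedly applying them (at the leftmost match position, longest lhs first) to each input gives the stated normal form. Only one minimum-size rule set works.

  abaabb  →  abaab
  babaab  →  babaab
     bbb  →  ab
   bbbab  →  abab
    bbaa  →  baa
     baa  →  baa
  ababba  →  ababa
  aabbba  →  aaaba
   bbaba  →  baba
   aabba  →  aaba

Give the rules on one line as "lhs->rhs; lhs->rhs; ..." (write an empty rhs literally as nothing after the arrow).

  | abaabb => abaab
  | babaab
  | bbb => ab
  | bbbab => abab

bb->b; bbb->ab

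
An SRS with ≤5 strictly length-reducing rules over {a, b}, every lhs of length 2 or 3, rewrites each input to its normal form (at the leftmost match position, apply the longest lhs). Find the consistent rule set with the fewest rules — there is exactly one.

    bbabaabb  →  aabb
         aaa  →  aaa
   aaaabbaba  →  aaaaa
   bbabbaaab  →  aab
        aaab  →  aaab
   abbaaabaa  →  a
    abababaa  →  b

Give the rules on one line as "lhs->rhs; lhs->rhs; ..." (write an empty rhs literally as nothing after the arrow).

  | bbabaabb => bbbaabb => aabb
  | aaa
  | aaaabbaba => aaaabbba => aaaaa
  | bbabbaaab => bbbbaaab => baaab => aab

aba->; ba->b; baa->a; bbb->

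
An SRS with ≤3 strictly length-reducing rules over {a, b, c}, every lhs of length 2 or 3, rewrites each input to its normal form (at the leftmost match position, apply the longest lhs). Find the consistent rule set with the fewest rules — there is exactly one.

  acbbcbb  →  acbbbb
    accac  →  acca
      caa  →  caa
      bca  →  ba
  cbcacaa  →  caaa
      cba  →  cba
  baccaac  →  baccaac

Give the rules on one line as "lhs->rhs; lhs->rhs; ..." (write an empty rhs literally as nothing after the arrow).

bc->b; cac->ca; cbc->c

  | acbbcbb => acbbbb
  | accac => acca
  | caa
  | bca => ba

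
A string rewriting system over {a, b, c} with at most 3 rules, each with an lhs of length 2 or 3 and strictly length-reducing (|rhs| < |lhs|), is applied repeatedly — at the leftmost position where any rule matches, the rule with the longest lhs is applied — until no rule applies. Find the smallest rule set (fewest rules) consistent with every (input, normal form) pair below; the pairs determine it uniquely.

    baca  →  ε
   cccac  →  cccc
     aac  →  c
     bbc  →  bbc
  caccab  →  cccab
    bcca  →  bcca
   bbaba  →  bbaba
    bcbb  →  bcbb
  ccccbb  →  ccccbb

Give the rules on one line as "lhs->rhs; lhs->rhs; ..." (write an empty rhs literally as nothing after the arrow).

ac->c; bca->

  | baca => bca => ε
  | cccac => cccc
  | aac => ac => c
  | bbc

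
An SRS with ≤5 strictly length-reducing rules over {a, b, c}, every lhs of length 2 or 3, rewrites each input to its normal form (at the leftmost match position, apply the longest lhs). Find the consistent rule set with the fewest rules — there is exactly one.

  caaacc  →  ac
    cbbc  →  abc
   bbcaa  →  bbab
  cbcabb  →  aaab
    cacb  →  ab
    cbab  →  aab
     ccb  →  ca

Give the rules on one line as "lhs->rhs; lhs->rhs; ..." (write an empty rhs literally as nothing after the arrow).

  | caaacc => abacc => ac
  | cbbc => abc
  | bbcaa => bbab
  | cbcabb => acabb => aaab

bac->; caa->ab; cab->aa; cb->a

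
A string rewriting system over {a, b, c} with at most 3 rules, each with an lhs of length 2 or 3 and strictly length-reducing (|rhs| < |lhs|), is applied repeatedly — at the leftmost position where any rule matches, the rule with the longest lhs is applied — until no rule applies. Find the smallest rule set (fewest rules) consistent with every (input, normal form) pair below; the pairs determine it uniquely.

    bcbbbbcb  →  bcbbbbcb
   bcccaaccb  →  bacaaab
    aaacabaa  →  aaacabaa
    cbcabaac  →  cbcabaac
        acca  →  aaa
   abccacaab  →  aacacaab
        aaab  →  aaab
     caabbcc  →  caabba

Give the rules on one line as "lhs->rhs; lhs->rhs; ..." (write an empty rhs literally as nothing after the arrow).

abc->aa; cc->a

  | bcbbbbcb
  | bcccaaccb => bacaaccb => bacaaab
  | aaacabaa
  | cbcabaac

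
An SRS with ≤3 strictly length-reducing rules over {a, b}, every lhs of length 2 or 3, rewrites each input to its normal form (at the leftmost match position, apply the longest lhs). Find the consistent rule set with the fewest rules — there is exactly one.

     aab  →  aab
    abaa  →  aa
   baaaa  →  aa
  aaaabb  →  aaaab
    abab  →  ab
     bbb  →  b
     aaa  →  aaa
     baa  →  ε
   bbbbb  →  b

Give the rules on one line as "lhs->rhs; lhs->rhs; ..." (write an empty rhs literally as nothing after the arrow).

aba->a; baa->; bb->b

  | aab
  | abaa => aa
  | baaaa => aa
  | aaaabb => aaaab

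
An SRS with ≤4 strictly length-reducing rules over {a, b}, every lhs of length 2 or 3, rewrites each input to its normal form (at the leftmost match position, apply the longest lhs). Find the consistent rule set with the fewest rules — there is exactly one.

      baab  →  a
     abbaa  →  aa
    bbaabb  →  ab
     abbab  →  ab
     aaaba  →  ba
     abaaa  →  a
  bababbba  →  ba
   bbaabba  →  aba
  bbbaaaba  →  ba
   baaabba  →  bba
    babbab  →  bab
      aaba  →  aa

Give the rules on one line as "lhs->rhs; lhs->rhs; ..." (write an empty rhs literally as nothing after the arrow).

aaa->; aab->a; abb->; baa->aa

  | baab => aab => a
  | abbaa => aa
  | bbaabb => baabb => aabb => ab
  | abbab => ab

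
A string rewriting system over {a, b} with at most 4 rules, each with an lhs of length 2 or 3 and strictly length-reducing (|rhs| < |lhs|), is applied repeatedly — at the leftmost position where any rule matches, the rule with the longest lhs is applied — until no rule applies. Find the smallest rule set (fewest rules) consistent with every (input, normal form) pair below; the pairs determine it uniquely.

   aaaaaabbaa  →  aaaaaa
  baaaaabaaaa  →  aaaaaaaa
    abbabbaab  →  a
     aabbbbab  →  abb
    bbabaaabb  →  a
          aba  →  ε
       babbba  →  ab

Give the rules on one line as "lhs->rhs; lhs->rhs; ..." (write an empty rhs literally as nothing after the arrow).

aab->a; aba->; ba->a; bba->

  | aaaaaabbaa => aaaaabaa => aaaaaa
  | baaaaabaaaa => aaaaabaaaa => aaaaaaaa
  | abbabbaab => abbaab => aab => a
  | aabbbbab => abbbab => abb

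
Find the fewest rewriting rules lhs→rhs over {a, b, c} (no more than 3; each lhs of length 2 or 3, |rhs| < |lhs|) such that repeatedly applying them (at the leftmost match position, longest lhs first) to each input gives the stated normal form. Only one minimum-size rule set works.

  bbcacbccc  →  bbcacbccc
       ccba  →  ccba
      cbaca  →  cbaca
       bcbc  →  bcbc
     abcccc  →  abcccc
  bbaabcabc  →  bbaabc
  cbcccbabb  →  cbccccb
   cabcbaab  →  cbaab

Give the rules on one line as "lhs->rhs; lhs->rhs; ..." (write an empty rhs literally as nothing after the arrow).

  | bbcacbccc
  | ccba
  | cbaca
  | bcbc

bab->c; cab->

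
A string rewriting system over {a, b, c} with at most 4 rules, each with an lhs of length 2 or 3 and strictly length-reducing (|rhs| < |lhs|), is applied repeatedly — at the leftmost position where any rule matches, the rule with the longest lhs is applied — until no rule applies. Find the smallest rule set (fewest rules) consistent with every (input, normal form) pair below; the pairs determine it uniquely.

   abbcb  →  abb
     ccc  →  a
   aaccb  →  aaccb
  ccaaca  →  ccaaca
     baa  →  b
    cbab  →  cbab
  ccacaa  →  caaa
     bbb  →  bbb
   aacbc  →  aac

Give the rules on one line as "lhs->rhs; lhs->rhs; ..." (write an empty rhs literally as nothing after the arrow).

  | abbcb => abb
  | ccc => a
  | aaccb
  | ccaaca

baa->b; bc->; cac->a; ccc->a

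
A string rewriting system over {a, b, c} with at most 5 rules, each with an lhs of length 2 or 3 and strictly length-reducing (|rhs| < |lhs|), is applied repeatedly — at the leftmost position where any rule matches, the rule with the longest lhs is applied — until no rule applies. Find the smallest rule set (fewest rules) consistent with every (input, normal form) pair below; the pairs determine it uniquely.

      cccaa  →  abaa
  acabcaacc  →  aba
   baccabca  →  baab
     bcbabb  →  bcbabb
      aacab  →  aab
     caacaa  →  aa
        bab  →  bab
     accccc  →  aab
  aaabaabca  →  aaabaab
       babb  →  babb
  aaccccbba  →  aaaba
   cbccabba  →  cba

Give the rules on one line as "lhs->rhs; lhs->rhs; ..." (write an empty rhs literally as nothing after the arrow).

  | cccaa => abaa
  | acabcaacc => abcaacc => abacc => aba
  | baccabca => baabca => baab
  | bcbabb

bba->ca; ca->; cc->; ccc->ab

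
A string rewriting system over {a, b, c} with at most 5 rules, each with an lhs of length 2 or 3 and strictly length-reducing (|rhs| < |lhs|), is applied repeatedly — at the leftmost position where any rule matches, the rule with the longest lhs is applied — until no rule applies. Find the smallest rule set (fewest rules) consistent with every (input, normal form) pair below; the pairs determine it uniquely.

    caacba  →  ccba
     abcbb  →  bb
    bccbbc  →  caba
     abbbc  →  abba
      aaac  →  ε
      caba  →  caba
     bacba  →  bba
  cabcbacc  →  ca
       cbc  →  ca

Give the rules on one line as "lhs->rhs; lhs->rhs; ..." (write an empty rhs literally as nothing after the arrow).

aa->; ac->; bc->a; bcc->ca

  | caacba => ccba
  | abcbb => aabb => bb
  | bccbbc => cabbc => caba
  | abbbc => abba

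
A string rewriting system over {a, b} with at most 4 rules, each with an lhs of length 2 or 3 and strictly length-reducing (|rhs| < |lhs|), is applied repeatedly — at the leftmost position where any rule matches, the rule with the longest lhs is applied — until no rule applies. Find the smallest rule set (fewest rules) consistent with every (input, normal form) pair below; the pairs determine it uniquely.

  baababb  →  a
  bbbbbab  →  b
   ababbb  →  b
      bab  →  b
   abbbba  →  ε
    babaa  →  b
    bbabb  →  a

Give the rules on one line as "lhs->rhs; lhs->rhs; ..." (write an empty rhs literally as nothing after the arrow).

aa->; bab->b; bb->a

  | baababb => bbabb => aabb => bb => a
  | bbbbbab => abbbab => aabab => bab => b
  | ababbb => abbb => aab => b
  | bab => b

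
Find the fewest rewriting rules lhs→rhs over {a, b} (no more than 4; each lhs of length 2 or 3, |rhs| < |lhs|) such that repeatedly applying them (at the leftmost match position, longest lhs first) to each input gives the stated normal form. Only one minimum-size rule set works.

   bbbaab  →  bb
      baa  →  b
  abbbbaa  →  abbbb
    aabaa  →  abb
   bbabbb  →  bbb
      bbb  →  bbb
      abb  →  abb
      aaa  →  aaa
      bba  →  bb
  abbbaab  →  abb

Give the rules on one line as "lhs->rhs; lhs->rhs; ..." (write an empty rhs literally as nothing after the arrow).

aba->bb; ba->b; bab->

  | bbbaab => bbbab => bb
  | baa => ba => b
  | abbbbaa => abbbba => abbbb
  | aabaa => abba => abb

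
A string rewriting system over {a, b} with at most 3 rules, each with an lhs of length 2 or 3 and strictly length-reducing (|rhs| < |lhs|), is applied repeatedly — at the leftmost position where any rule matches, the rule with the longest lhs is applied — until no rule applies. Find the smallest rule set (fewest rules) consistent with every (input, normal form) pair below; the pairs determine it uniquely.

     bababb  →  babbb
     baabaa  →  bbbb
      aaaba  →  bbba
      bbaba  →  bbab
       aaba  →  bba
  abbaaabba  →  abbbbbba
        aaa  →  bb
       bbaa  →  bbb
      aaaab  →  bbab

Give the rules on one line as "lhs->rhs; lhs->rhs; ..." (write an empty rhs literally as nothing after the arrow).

  | bababb => babbb
  | baabaa => bbbaa => bbbb
  | aaaba => bbba
  | bbaba => bbab

aa->b; aaa->bb; aba->ab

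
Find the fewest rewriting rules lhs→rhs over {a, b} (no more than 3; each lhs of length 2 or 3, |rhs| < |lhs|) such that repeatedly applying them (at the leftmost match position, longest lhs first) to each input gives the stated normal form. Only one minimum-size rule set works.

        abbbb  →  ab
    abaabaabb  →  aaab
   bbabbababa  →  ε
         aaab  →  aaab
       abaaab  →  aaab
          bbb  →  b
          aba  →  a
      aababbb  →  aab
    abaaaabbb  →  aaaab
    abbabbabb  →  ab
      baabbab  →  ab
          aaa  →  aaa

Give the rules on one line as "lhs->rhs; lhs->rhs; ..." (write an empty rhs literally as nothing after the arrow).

  | abbbb => abbb => abb => ab
  | abaabaabb => aabaabb => aaabb => aaab
  | bbabbababa => babbababa => bbababa => bababa => baba => ba => ε
  | aaab

ba->; bb->b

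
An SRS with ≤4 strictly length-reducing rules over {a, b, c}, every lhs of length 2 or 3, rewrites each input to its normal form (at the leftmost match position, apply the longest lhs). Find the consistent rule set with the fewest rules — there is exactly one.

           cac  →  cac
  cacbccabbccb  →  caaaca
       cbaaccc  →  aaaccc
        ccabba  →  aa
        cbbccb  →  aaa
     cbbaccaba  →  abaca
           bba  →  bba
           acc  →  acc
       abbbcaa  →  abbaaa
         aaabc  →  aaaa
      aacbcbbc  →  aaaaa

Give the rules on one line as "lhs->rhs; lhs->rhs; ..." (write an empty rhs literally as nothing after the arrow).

bc->a; cab->; cb->a

  | cac
  | cacbccabbccb => caaccabbccb => caacbccb => caaaccb => caaaca
  | cbaaccc => aaaccc
  | ccabba => cba => aa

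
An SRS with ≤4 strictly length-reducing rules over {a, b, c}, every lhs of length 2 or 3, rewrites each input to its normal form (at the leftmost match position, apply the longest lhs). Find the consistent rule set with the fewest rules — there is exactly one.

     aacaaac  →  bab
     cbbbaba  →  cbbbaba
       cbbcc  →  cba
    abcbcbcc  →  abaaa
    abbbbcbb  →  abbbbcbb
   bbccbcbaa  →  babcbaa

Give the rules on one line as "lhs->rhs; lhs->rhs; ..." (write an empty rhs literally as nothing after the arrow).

aac->b; bcc->a; cbc->aa

  | aacaaac => baaac => bab
  | cbbbaba
  | cbbcc => cba
  | abcbcbcc => abaabcc => abaaa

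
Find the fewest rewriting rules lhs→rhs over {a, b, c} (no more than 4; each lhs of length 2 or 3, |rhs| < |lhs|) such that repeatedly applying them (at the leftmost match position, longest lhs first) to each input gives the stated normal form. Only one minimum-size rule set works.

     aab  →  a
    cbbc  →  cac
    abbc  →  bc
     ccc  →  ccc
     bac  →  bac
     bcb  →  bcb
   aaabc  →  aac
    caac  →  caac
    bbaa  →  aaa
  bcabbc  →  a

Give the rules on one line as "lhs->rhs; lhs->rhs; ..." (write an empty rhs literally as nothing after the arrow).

ab->; bb->a; cbc->b

  | aab => a
  | cbbc => cac
  | abbc => bc
  | ccc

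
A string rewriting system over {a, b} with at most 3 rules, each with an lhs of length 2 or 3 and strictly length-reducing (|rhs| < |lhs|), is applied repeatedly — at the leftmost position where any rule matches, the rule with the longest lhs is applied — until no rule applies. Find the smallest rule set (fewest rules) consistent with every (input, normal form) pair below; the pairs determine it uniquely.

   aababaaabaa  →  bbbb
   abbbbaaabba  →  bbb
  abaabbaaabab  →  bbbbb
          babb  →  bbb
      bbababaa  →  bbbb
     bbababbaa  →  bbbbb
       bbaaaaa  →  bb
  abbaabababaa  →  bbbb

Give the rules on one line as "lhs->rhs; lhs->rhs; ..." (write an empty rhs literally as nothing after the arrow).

aa->b; ab->a; ba->b

  | aababaaabaa => bbabaaabaa => bbbaaabaa => bbbaabaa => bbbabaa => bbbbaa => bbbba => bbbb
  | abbbbaaabba => abbbaaabba => abbaaabba => abaaabba => aaaabba => baabba => babba => bbba => bbb
  | abaabbaaabab => aaabbaaabab => babbaaabab => bbbaaabab => bbbaabab => bbbabab => bbbbab => bbbbb
  | babb => bbb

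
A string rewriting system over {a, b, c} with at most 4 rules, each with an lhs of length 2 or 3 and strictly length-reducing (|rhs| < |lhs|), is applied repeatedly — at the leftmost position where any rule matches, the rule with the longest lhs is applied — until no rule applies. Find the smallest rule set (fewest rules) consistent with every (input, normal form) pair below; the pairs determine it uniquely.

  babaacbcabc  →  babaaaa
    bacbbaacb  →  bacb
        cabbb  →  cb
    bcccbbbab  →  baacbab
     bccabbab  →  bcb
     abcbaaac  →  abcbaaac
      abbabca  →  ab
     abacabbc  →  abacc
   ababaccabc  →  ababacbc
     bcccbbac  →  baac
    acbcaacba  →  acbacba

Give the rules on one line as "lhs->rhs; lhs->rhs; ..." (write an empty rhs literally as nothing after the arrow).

bb->c; ca->; ccc->aa

  | babaacbcabc => babaacbbc => babaaccc => babaaaa
  | bacbbaacb => baccaacb => bacacb => bacb
  | cabbb => bbb => cb
  | bcccbbbab => baabbbab => baacbab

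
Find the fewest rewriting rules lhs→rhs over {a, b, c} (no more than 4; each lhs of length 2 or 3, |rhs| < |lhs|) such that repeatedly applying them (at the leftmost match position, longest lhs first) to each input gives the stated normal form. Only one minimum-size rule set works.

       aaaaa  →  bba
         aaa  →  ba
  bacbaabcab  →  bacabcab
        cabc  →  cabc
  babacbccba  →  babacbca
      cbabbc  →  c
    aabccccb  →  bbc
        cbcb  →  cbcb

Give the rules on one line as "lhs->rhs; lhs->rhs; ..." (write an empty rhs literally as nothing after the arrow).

  | aaaaa => baaa => bba
  | aaa => ba
  | bacbaabcab => baccabcab => bacabcab
  | cabc

aa->b; cba->cc; cc->c; ccb->cc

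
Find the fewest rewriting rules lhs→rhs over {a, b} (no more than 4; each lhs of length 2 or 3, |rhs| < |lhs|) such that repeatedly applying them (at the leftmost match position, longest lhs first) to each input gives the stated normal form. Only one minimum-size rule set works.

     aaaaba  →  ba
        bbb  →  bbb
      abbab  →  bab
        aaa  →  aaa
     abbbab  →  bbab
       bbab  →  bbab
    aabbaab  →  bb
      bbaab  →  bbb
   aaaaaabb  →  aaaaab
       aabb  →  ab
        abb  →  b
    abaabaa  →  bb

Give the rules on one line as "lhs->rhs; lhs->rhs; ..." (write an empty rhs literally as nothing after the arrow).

aba->ba; abb->b; baa->b

  | aaaaba => aaaba => aaba => aba => ba
  | bbb
  | abbab => bab
  | aaa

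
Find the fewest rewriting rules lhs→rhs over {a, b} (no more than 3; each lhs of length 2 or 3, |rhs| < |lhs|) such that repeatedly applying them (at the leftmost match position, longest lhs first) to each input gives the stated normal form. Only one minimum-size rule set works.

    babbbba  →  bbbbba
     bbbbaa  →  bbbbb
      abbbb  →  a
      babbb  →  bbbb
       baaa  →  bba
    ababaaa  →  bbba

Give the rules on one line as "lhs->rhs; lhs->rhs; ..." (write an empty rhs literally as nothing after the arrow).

aa->b; ab->a; bab->bb

  | babbbba => bbbbba
  | bbbbaa => bbbbb
  | abbbb => abbb => abb => ab => a
  | babbb => bbbb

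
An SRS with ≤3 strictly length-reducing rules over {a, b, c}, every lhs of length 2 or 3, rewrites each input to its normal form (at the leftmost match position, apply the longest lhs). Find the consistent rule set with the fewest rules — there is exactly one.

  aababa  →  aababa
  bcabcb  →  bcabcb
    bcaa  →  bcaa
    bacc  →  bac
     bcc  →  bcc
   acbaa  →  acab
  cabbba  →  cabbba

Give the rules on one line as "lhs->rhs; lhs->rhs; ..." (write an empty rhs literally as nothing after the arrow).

  | aababa
  | bcabcb
  | bcaa
  | bacc => bac

acc->ac; baa->ab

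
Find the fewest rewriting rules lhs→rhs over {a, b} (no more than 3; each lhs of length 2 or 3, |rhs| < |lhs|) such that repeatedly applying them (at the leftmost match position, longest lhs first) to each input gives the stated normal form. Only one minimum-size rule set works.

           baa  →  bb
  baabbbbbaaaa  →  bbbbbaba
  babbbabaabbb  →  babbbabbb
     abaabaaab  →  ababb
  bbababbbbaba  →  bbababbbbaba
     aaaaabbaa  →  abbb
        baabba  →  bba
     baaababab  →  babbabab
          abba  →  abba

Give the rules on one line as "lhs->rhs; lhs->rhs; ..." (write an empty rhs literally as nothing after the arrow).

  | baa => bb
  | baabbbbbaaaa => bbbbbaaaa => bbbbbaba
  | babbbabaabbb => babbbabbb
  | abaabaaab => abaaab => ababb

aa->b; aaa->ab; aab->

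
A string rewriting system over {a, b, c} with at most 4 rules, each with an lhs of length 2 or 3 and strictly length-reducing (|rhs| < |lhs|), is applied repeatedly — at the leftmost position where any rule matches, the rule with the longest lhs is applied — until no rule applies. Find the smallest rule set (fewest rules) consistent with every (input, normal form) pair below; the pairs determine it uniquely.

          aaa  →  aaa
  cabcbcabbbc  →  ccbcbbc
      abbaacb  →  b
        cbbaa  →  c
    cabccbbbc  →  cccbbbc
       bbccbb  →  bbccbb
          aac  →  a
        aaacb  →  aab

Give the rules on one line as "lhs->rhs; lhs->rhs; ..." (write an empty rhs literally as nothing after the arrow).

  | aaa
  | cabcbcabbbc => ccbcabbbc => ccbcbbc
  | abbaacb => abacb => acb => b
  | cbbaa => cba => c

ac->; ba->; cab->c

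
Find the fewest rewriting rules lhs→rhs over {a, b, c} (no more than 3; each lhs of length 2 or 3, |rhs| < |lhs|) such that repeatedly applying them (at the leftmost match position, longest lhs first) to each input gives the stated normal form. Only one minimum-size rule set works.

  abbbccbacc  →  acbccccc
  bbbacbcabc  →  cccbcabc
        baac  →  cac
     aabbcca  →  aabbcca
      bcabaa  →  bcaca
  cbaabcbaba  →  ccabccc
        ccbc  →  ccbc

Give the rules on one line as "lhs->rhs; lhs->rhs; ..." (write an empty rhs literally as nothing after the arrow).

ba->c; bbb->cb

  | abbbccbacc => acbccbacc => acbccccc
  | bbbacbcabc => cbacbcabc => cccbcabc
  | baac => cac
  | aabbcca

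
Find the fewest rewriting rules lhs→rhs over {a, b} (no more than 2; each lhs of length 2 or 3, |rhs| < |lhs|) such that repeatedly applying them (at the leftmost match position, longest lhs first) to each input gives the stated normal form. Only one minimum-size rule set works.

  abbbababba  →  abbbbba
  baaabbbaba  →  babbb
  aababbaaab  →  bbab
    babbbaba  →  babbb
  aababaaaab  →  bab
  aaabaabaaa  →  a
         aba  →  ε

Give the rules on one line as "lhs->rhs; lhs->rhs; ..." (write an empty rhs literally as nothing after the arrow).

  | abbbababba => abbbbba
  | baaabbbaba => baabbbaba => babbbaba => babbb
  | aababbaaab => ababbaaab => bbaaab => bbaab => bbab
  | babbbaba => babbb

aa->a; aba->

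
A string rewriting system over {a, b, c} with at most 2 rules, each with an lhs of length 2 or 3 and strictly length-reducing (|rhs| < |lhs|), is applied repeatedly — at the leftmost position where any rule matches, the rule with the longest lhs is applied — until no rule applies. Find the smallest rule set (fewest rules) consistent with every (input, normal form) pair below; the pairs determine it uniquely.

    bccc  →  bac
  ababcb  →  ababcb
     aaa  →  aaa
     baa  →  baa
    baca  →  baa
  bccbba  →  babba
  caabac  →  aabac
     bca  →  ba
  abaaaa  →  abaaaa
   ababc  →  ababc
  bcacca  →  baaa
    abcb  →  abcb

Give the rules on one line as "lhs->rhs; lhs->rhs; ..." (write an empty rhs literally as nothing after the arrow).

ca->a; cc->a

  | bccc => bac
  | ababcb
  | aaa
  | baa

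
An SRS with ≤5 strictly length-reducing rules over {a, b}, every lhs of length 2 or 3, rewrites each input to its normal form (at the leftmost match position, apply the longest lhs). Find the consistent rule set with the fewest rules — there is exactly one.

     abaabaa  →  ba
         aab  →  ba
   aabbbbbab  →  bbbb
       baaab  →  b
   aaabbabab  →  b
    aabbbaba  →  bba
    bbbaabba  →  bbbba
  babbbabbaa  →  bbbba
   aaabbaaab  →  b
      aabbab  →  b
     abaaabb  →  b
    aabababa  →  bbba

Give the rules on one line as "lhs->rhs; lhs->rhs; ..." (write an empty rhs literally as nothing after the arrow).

aa->a; aaa->a; aab->ba; ab->

  | abaabaa => aabaa => baaa => ba
  | aab => ba
  | aabbbbbab => babbbbab => bbbbab => bbbb
  | baaab => bab => b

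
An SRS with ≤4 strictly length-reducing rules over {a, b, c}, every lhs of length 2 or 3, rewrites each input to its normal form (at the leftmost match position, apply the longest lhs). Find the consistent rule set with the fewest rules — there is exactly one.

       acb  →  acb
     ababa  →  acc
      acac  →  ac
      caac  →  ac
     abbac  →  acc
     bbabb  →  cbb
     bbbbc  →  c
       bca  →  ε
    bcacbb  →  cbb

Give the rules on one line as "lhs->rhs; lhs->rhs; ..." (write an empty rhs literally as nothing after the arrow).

  | acb
  | ababa => acba => acc
  | acac => ac
  | caac => ac

ba->c; bc->c; ca->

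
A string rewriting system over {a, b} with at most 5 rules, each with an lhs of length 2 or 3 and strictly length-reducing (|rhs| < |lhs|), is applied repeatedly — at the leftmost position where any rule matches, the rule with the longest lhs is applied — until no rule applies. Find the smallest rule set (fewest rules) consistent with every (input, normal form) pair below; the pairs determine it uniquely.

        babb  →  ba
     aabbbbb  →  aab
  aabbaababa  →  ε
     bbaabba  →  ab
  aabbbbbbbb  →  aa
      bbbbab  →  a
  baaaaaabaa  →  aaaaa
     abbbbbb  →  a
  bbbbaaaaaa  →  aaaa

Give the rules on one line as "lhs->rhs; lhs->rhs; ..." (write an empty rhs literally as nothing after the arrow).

  | babb => ba
  | aabbbbb => aabbb => aab
  | aabbaababa => aaabababa => aababa => aba => ε
  | bbaabba => ababba => bba => ab

aba->; baa->a; bb->; bba->ab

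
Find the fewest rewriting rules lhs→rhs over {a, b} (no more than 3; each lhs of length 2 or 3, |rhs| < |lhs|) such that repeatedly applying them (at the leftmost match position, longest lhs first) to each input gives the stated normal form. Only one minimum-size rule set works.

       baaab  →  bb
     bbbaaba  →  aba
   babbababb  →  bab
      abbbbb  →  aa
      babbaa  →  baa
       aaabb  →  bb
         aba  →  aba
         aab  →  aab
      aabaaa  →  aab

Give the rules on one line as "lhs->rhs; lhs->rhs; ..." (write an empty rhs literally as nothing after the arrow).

aaa->; abb->; bbb->aa

  | baaab => bb
  | bbbaaba => aaaaba => aba
  | babbababb => bababb => bab
  | abbbbb => bbb => aa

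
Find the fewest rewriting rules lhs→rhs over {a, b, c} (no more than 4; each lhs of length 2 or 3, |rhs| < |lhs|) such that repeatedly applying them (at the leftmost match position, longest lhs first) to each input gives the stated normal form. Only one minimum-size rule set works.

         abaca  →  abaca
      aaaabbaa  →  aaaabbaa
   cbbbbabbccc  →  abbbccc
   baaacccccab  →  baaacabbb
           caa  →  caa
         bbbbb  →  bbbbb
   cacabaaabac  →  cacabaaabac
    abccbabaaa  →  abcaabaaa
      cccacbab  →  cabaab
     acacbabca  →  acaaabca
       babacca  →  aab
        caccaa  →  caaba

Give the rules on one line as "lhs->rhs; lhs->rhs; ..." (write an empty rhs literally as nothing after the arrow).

bab->; cb->a; cca->ab

  | abaca
  | aaaabbaa
  | cbbbbabbccc => abbbabbccc => abbbccc
  | baaacccccab => baaacccabb => baaacabbb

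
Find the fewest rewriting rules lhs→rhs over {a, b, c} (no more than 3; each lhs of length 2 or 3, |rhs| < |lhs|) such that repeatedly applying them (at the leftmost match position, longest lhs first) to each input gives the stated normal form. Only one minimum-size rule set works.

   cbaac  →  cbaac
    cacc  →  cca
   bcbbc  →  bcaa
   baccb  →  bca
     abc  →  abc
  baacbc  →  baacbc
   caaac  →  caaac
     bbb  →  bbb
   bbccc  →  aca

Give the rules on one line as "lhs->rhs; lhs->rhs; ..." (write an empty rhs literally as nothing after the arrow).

  | cbaac
  | cacc => cca
  | bcbbc => bcaa
  | baccb => bcab => bca

acc->ca; bbc->aa; cab->ca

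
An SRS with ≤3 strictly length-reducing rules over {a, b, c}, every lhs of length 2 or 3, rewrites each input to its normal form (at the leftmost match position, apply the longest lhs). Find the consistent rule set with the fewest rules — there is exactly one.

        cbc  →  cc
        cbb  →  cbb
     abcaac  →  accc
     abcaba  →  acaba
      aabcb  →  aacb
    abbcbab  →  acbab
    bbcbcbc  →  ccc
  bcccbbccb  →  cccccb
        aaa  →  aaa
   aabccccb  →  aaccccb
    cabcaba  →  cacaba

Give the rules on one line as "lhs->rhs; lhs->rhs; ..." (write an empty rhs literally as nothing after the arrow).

  | cbc => cc
  | cbb
  | abcaac => acaac => accc
  | abcaba => acaba

bc->c; caa->cc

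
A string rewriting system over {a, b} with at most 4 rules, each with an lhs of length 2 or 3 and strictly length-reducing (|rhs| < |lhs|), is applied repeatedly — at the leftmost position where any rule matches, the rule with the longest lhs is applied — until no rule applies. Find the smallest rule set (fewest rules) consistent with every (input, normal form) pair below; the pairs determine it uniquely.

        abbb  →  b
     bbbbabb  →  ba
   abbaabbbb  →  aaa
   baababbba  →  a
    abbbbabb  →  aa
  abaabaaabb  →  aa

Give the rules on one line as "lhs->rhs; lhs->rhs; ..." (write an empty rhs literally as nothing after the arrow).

  | abbb => ab => b
  | bbbbabb => babb => ba
  | abbaabbbb => aaabbbb => aaabb => aaa
  | baababbba => bababbba => bbabbba => bbba => a

ab->b; abb->a; bba->; bbb->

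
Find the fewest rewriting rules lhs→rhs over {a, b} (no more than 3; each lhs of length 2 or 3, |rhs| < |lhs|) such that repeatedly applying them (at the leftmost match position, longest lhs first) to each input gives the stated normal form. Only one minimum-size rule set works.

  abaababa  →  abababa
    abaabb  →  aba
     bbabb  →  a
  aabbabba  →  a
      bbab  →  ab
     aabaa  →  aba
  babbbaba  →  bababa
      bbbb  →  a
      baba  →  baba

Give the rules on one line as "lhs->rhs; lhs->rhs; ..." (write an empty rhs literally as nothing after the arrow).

  | abaababa => abababa
  | abaabb => ababb => abaa => aba
  | bbabb => aabb => abb => aa => a
  | aabbabba => abbabba => aaabba => aabba => abba => aaa => aa => a

aa->a; bb->a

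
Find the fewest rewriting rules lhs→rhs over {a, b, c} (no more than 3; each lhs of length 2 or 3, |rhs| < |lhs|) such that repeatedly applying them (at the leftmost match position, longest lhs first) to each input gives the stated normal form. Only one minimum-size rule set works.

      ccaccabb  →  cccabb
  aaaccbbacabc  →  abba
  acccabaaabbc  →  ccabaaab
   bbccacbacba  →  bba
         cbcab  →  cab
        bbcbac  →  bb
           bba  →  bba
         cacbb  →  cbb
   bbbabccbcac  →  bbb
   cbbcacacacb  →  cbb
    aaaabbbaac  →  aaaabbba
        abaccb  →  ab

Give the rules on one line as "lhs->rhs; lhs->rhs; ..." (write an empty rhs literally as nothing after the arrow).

  | ccaccabb => cccabb
  | aaaccbbacabc => aacbbacabc => abbacabc => abbabc => abba
  | acccabaaabbc => ccabaaabbc => ccabaaab
  | bbccacbacba => bcacbacba => acbacba => bacba => bba

ac->; bc->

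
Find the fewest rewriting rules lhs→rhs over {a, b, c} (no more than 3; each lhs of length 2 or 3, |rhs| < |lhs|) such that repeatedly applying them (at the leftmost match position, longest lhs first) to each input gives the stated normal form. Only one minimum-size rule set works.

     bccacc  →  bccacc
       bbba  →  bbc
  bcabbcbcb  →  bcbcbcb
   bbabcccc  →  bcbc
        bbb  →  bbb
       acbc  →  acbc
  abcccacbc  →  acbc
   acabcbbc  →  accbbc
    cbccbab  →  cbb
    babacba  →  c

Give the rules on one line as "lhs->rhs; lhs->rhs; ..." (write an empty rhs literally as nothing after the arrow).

ab->; ba->c; ccc->

  | bccacc
  | bbba => bbc
  | bcabbcbcb => bcbcbcb
  | bbabcccc => bcbcccc => bcbc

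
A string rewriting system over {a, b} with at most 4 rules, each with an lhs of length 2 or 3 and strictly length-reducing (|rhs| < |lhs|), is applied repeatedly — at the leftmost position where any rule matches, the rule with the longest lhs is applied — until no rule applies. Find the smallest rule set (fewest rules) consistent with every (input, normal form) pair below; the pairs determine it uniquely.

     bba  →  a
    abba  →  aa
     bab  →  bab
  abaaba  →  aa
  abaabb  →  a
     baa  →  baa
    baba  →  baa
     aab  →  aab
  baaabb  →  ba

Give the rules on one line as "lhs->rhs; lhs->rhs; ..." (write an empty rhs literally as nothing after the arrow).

aaa->a; aba->aa; bb->

  | bba => a
  | abba => aa
  | bab
  | abaaba => aaaba => aba => aa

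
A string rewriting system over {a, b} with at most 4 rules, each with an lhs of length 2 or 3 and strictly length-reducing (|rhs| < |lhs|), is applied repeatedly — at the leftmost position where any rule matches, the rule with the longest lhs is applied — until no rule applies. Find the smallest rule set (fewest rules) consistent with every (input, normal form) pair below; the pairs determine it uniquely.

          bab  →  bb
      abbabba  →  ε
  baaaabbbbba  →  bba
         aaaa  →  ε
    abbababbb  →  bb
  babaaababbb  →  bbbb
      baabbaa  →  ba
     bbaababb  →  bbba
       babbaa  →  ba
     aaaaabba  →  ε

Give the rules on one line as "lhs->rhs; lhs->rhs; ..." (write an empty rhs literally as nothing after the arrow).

  | bab => bb
  | abbabba => aabba => abba => aa => ε
  | baaaabbbbba => baabbbbba => babbbbba => babbba => baba => bba
  | aaaa => aa => ε

aa->; aab->ab; ab->b; abb->a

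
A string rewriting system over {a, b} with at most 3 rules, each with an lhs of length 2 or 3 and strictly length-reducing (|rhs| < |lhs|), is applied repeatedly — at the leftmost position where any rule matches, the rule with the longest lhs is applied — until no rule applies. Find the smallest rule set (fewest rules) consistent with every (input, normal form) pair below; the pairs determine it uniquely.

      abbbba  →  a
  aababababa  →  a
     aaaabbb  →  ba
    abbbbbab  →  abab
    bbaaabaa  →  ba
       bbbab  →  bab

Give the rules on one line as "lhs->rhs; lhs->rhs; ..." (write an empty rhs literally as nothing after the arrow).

  | abbbba => abba => aa => a
  | aababababa => baabababa => bbaababa => aababa => baaba => bbaa => aa => a
  | aaaabbb => aaabbb => aabbb => babb => ba
  | abbbbbab => abbbab => abab

aa->a; aab->ba; bb->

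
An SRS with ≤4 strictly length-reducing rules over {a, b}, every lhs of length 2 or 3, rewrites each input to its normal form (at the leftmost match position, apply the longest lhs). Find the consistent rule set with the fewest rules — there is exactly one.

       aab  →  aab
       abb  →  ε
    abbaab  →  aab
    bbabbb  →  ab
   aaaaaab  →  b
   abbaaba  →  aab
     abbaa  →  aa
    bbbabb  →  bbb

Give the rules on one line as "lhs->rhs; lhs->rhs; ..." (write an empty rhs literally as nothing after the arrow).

  | aab
  | abb => ε
  | abbaab => aab
  | bbabbb => aabbb => ab

aaa->; abb->; ba->b; bba->aa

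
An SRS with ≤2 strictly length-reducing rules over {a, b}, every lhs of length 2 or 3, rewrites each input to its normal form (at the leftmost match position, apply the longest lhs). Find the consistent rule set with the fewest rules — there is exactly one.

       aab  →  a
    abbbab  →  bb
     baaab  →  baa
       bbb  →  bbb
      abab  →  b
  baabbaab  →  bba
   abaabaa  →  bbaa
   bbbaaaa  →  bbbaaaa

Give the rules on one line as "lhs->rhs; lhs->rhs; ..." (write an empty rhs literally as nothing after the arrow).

  | aab => a
  | abbbab => bbab => bb
  | baaab => baa
  | bbb

ab->; aba->ba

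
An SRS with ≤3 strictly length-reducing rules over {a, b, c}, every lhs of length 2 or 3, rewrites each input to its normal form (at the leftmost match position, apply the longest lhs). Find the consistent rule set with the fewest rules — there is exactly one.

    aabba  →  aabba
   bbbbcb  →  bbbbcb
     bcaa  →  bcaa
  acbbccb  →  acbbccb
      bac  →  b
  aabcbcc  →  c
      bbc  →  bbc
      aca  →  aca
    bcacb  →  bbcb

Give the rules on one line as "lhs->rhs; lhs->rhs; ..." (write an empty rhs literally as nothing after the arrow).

  | aabba
  | bbbbcb
  | bcaa
  | acbbccb

abc->; bac->b; cac->bc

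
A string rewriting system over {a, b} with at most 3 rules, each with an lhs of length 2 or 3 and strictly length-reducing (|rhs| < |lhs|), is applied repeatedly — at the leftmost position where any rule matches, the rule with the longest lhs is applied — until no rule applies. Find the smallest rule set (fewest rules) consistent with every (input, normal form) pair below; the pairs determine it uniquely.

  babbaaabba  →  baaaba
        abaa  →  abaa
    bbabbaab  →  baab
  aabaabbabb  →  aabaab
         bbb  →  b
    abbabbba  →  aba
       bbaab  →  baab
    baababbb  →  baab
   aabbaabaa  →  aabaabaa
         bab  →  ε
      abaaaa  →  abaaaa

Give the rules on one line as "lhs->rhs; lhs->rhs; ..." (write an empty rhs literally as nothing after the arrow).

  | babbaaabba => baaabba => baaaba
  | abaa
  | bbabbaab => babbaab => baab
  | aabaabbabb => aabaababb => aabaab

bab->; bb->b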